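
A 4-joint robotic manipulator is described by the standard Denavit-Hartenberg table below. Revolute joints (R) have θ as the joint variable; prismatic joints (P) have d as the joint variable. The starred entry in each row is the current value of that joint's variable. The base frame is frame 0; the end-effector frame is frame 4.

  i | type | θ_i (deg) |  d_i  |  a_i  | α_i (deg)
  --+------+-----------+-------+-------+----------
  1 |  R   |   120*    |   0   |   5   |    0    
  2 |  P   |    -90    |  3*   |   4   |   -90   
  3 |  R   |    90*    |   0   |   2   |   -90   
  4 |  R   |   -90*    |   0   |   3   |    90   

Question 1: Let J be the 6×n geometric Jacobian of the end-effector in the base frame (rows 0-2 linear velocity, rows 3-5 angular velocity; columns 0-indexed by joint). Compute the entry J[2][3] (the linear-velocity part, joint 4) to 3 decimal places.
axis z_3 = (-0.8660,-0.5000,-0.0000); lever o_n−o_3 = (-1.5000,2.5981,0.0000)
cross product → J_v[:, 3] = (0.0000,0.0000,-3.0000)
J_ω[:, 3] = z_3
entry J[2][3] = -3.0000

-3.000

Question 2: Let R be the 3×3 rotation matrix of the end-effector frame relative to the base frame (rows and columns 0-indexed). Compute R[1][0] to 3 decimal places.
0.866

End-effector x-axis (col 0 of R) = (-0.5000,0.8660,0.0000)
R[1][0] = 0.8660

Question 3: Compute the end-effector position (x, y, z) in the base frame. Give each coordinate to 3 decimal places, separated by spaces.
after link 1: o_1 = (-2.5000, 4.3301, 0.0000)
after link 2: o_2 = (0.9641, 6.3301, 3.0000)
after link 3: o_3 = (0.9641, 6.3301, 1.0000)
after link 4: o_4 = (-0.5359, 8.9282, 1.0000)

-0.536 8.928 1.000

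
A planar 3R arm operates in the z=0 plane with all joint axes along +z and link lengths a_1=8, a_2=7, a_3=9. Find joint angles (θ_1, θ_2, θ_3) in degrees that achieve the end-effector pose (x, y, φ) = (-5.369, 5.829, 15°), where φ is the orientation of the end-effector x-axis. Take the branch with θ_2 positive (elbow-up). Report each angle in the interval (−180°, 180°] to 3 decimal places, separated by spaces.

wrist centre = target − a_3·(cos φ, sin φ) = (-14.0623, 3.4996)
cos θ_2 = (209.9966−8²−7²)/(2·8·7) = 0.8660; θ_2 = 29.9982° (elbow-up)
β = atan2(3.4996,-14.0623) = 166.0250°; ψ = atan2(3.4998,14.0623) = 13.9758°
θ_1 = β − ψ = 152.0492°
θ_3 = φ − θ_1 − θ_2 = -167.0474° (wrapped to (-180°,180°])

152.049 29.998 -167.047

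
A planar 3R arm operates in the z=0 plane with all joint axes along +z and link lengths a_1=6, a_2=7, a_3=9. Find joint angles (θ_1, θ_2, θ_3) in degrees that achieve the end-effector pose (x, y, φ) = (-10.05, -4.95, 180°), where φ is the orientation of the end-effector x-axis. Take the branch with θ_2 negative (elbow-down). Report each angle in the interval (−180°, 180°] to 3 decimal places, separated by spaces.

wrist centre = target − a_3·(cos φ, sin φ) = (-1.0500, -4.9500)
cos θ_2 = (25.6050−6²−7²)/(2·6·7) = -0.7071; θ_2 = -134.9981° (elbow-down)
β = atan2(-4.9500,-1.0500) = -101.9761°; ψ = atan2(-4.9499,1.0504) = -78.0190°
θ_1 = β − ψ = -23.9571°
θ_3 = φ − θ_1 − θ_2 = -21.0448° (wrapped to (-180°,180°])

-23.957 -134.998 -21.045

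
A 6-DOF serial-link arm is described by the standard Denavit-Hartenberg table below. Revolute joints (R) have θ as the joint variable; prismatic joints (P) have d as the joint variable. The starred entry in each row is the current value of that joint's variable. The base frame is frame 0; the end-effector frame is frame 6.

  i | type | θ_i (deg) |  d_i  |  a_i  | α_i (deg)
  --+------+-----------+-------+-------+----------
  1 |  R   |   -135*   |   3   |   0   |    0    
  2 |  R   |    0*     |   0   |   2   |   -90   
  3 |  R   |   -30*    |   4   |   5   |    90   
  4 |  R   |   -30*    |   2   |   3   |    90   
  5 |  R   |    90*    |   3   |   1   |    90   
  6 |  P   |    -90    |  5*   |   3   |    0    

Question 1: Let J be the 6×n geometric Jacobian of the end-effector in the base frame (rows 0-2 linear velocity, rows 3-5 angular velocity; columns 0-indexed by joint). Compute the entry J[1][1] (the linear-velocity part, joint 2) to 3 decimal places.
-7.658

axis z_1 = (0.0000,0.0000,1.0000); lever o_n−o_1 = (-7.6581,-7.6581,8.5622)
cross product → J_v[:, 1] = (7.6581,-7.6581,0.0000)
J_ω[:, 1] = z_1
entry J[1][1] = -7.6581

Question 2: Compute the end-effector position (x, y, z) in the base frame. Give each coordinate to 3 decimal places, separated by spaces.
-7.658 -7.658 11.562

after link 1: o_1 = (0.0000, 0.0000, 3.0000)
after link 2: o_2 = (-1.4142, -1.4142, 3.0000)
after link 3: o_3 = (-1.6476, -7.3045, 5.5000)
after link 4: o_4 = (-3.5922, -7.1277, 8.5311)
after link 5: o_5 = (-4.1572, -4.0185, 8.6471)
after link 6: o_6 = (-7.6581, -7.6581, 11.5622)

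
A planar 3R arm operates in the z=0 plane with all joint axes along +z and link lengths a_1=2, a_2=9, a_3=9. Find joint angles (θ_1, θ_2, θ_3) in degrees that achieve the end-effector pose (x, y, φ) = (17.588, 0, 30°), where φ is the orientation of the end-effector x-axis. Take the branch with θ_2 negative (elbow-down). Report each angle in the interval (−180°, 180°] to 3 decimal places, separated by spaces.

wrist centre = target − a_3·(cos φ, sin φ) = (9.7938, -4.5000)
cos θ_2 = (116.1680−2²−9²)/(2·2·9) = 0.8658; θ_2 = -30.0285° (elbow-down)
β = atan2(-4.5000,9.7938) = -24.6776°; ψ = atan2(-4.5039,9.7920) = -24.7003°
θ_1 = β − ψ = 0.0227°
θ_3 = φ − θ_1 − θ_2 = 60.0058° (wrapped to (-180°,180°])

0.023 -30.028 60.006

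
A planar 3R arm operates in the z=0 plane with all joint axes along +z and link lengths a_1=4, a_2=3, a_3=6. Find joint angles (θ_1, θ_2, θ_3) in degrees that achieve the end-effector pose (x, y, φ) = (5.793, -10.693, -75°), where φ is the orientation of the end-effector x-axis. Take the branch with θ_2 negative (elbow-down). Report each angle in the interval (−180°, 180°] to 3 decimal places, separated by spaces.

wrist centre = target − a_3·(cos φ, sin φ) = (4.2401, -4.8974)
cos θ_2 = (41.9633−4²−3²)/(2·4·3) = 0.7068; θ_2 = -45.0245° (elbow-down)
β = atan2(-4.8974,4.2401) = -49.1148°; ψ = atan2(-2.1222,6.1204) = -19.1238°
θ_1 = β − ψ = -29.9910°
θ_3 = φ − θ_1 − θ_2 = 0.0156° (wrapped to (-180°,180°])

-29.991 -45.025 0.016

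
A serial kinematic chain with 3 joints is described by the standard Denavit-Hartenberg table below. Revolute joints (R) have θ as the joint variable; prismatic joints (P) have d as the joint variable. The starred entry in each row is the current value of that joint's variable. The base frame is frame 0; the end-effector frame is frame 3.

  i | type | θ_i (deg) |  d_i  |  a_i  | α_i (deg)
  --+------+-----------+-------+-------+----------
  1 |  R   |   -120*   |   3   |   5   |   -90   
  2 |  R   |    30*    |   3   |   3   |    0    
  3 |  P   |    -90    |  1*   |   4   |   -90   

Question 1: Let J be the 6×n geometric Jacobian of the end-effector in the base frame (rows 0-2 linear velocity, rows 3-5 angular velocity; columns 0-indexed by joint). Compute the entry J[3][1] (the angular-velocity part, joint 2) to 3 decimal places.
0.866

axis z_1 = (0.8660,-0.5000,0.0000); lever o_n−o_1 = (1.1651,-5.9821,1.9641)
cross product → J_v[:, 1] = (-0.9821,-1.7010,-4.5981)
J_ω[:, 1] = z_1
entry J[3][1] = 0.8660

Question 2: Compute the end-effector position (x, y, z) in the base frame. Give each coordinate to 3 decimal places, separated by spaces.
after link 1: o_1 = (-2.5000, -4.3301, 3.0000)
after link 2: o_2 = (-1.2010, -8.0801, 1.5000)
after link 3: o_3 = (-1.3349, -10.3122, 4.9641)

-1.335 -10.312 4.964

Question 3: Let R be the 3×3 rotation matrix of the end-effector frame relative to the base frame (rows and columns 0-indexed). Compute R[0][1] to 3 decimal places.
End-effector y-axis (col 1 of R) = (-0.8660,0.5000,-0.0000)
R[0][1] = -0.8660

-0.866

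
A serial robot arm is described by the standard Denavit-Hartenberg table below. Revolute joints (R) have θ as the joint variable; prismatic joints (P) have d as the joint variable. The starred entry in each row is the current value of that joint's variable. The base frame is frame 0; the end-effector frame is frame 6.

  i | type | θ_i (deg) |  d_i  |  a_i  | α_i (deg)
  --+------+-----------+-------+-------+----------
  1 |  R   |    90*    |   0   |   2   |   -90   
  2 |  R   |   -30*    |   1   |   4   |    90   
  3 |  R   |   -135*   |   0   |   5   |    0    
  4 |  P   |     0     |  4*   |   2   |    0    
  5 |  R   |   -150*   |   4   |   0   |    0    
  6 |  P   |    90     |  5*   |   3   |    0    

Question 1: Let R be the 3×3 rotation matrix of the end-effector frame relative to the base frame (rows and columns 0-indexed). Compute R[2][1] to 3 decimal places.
-0.129

End-effector y-axis (col 1 of R) = (0.9659,-0.2241,-0.1294)
R[2][1] = -0.1294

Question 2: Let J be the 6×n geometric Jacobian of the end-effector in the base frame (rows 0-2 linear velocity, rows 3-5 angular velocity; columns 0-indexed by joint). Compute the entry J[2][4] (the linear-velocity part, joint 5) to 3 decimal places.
-0.388

axis z_4 = (-0.0000,-0.5000,0.8660); lever o_n−o_4 = (-0.7765,-7.0095,6.3453)
cross product → J_v[:, 4] = (2.8978,-0.6724,-0.3882)
J_ω[:, 4] = z_4
entry J[2][4] = -0.3882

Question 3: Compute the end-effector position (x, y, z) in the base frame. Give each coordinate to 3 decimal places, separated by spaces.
after link 1: o_1 = (0.0000, 2.0000, 0.0000)
after link 2: o_2 = (-1.0000, 5.4641, 2.0000)
after link 3: o_3 = (2.5355, 2.4022, 0.2322)
after link 4: o_4 = (3.9497, -0.8225, 2.9892)
after link 5: o_5 = (3.9497, -2.8225, 6.4533)
after link 6: o_6 = (3.1733, -7.8321, 9.3346)

3.173 -7.832 9.335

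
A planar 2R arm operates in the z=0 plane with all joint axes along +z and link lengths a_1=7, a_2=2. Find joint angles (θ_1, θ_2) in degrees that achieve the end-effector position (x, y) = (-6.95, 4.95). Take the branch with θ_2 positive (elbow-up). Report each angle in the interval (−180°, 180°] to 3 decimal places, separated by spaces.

cos θ_2 = (72.8050−7²−2²)/(2·7·2) = 0.7073; θ_2 = 44.9826° (elbow-up)
β = atan2(4.9500,-6.9500) = 144.5404°; ψ = atan2(1.4138,8.4146) = 9.5375°
θ_1 = β − ψ = 135.0029°

135.003 44.983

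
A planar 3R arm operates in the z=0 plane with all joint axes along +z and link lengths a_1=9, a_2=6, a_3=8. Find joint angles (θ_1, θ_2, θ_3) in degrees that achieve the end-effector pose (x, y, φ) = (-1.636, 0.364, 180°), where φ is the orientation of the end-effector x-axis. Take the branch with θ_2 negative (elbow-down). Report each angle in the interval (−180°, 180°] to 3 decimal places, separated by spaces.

wrist centre = target − a_3·(cos φ, sin φ) = (6.3640, 0.3640)
cos θ_2 = (40.6330−9²−6²)/(2·9·6) = -0.7071; θ_2 = -134.9996° (elbow-down)
β = atan2(0.3640,6.3640) = 3.2736°; ψ = atan2(-4.2427,4.7574) = -41.7268°
θ_1 = β − ψ = 45.0004°
θ_3 = φ − θ_1 − θ_2 = -90.0007° (wrapped to (-180°,180°])

45.000 -135.000 -90.001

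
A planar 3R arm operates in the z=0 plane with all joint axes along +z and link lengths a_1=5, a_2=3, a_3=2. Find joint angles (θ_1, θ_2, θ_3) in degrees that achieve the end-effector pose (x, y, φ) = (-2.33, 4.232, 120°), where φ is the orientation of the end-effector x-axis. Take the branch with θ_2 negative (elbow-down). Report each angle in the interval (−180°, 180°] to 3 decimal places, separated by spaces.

149.997 -150.002 120.005

wrist centre = target − a_3·(cos φ, sin φ) = (-1.3300, 2.4999)
cos θ_2 = (8.0186−5²−3²)/(2·5·3) = -0.8660; θ_2 = -150.0023° (elbow-down)
β = atan2(2.4999,-1.3300) = 118.0135°; ψ = atan2(-1.4999,2.4019) = -31.9836°
θ_1 = β − ψ = 149.9971°
θ_3 = φ − θ_1 − θ_2 = 120.0052° (wrapped to (-180°,180°])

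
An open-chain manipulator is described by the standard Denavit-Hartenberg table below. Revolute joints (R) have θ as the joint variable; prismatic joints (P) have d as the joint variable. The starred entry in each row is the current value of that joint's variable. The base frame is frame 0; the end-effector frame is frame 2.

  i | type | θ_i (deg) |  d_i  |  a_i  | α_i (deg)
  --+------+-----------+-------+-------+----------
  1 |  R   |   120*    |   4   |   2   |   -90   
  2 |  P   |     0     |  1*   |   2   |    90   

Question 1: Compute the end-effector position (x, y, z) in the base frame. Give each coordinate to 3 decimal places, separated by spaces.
-2.866 2.964 4.000

after link 1: o_1 = (-1.0000, 1.7321, 4.0000)
after link 2: o_2 = (-2.8660, 2.9641, 4.0000)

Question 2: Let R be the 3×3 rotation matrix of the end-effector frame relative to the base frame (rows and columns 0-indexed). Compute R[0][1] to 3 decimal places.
-0.866

End-effector y-axis (col 1 of R) = (-0.8660,-0.5000,0.0000)
R[0][1] = -0.8660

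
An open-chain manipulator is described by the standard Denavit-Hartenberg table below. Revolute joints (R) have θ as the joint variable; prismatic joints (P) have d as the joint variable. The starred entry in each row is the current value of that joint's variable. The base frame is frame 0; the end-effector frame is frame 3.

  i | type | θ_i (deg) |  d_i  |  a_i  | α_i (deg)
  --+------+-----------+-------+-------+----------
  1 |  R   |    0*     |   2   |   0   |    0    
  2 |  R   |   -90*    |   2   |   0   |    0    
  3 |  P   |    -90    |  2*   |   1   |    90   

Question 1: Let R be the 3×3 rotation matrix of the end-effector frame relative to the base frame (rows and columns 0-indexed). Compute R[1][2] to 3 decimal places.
End-effector z-axis (col 2 of R) = (-0.0000,1.0000,0.0000)
R[1][2] = 1.0000

1.000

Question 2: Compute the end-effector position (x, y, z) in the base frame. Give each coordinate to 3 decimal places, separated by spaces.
after link 1: o_1 = (0.0000, 0.0000, 2.0000)
after link 2: o_2 = (0.0000, 0.0000, 4.0000)
after link 3: o_3 = (-1.0000, -0.0000, 6.0000)

-1.000 -0.000 6.000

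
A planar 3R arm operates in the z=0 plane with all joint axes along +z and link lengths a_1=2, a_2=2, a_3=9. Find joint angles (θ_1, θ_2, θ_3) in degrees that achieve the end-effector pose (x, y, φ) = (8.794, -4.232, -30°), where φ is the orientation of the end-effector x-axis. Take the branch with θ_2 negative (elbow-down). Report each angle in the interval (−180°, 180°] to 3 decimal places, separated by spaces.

wrist centre = target − a_3·(cos φ, sin φ) = (0.9998, 0.2680)
cos θ_2 = (1.0714−2²−2²)/(2·2·2) = -0.8661; θ_2 = -150.0062° (elbow-down)
β = atan2(0.2680,0.9998) = 15.0060°; ψ = atan2(-0.9998,0.2678) = -75.0031°
θ_1 = β − ψ = 90.0091°
θ_3 = φ − θ_1 − θ_2 = 29.9971° (wrapped to (-180°,180°])

90.009 -150.006 29.997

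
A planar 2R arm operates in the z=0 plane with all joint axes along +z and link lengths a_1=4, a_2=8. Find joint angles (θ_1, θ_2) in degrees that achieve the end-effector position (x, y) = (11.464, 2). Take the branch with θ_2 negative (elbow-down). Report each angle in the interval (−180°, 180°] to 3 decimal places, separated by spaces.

cos θ_2 = (135.4233−4²−8²)/(2·4·8) = 0.8660; θ_2 = -30.0042° (elbow-down)
β = atan2(2.0000,11.4640) = 9.8962°; ψ = atan2(-4.0005,10.9279) = -20.1067°
θ_1 = β − ψ = 30.0029°

30.003 -30.004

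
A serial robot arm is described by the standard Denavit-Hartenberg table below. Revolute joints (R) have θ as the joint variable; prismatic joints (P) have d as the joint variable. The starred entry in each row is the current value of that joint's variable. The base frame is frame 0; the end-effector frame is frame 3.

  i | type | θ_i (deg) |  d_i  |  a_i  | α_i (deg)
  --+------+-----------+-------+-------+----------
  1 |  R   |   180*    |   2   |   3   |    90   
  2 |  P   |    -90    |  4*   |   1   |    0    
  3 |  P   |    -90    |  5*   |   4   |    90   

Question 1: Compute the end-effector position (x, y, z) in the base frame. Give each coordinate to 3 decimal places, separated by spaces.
after link 1: o_1 = (-3.0000, 0.0000, 2.0000)
after link 2: o_2 = (-3.0000, 4.0000, 1.0000)
after link 3: o_3 = (1.0000, 9.0000, 1.0000)

1.000 9.000 1.000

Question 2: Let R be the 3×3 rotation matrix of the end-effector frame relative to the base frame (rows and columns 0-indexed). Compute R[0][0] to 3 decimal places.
1.000

End-effector x-axis (col 0 of R) = (1.0000,-0.0000,-0.0000)
R[0][0] = 1.0000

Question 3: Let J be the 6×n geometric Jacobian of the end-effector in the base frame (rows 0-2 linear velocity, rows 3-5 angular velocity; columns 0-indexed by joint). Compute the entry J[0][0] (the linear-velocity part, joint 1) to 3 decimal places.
-9.000

axis z_0 = ẑ; lever o_n−o_0 = (1.0000,9.0000,1.0000)
cross product → J_v[:, 0] = (-9.0000,1.0000,0.0000)
J_ω[:, 0] = z_0
entry J[0][0] = -9.0000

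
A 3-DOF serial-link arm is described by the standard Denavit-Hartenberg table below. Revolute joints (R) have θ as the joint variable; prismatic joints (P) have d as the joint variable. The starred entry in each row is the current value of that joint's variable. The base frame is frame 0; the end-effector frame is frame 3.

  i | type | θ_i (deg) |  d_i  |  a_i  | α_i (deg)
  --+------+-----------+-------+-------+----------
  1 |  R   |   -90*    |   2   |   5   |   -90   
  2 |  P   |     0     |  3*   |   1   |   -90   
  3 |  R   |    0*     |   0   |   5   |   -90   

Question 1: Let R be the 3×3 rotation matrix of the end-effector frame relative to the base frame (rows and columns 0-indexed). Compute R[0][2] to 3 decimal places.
-1.000

End-effector z-axis (col 2 of R) = (-1.0000,-0.0000,-0.0000)
R[0][2] = -1.0000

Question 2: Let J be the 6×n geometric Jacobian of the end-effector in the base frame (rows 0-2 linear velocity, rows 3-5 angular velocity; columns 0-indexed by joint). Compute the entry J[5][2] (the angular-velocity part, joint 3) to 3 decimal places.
axis z_2 = (0.0000,0.0000,-1.0000); lever o_n−o_2 = (0.0000,-5.0000,0.0000)
cross product → J_v[:, 2] = (-5.0000,-0.0000,-0.0000)
J_ω[:, 2] = z_2
entry J[5][2] = -1.0000

-1.000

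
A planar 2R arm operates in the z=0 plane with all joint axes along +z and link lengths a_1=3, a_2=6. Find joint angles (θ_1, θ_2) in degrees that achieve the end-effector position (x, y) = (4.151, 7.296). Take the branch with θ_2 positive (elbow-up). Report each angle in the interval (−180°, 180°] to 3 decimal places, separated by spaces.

cos θ_2 = (70.4624−3²−6²)/(2·3·6) = 0.7073; θ_2 = 44.9852° (elbow-up)
β = atan2(7.2960,4.1510) = 60.3626°; ψ = atan2(4.2415,7.2437) = 30.3510°
θ_1 = β − ψ = 30.0117°

30.012 44.985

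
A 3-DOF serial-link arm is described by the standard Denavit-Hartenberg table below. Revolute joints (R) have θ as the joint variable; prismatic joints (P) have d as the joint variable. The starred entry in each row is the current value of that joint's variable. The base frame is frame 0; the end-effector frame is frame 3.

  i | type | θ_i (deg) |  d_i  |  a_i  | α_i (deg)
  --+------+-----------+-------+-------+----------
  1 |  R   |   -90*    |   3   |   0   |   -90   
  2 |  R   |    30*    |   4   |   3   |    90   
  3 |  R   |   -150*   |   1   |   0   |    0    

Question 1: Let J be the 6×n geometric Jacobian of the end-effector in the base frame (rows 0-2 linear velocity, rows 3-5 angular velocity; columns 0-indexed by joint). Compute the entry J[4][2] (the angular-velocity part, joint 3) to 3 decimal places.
-0.500

axis z_2 = (0.0000,-0.5000,0.8660); lever o_n−o_2 = (0.0000,-0.5000,0.8660)
cross product → J_v[:, 2] = (0.0000,-0.0000,-0.0000)
J_ω[:, 2] = z_2
entry J[4][2] = -0.5000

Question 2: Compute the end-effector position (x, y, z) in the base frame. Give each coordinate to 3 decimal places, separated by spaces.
after link 1: o_1 = (0.0000, 0.0000, 3.0000)
after link 2: o_2 = (4.0000, -2.5981, 1.5000)
after link 3: o_3 = (4.0000, -3.0981, 2.3660)

4.000 -3.098 2.366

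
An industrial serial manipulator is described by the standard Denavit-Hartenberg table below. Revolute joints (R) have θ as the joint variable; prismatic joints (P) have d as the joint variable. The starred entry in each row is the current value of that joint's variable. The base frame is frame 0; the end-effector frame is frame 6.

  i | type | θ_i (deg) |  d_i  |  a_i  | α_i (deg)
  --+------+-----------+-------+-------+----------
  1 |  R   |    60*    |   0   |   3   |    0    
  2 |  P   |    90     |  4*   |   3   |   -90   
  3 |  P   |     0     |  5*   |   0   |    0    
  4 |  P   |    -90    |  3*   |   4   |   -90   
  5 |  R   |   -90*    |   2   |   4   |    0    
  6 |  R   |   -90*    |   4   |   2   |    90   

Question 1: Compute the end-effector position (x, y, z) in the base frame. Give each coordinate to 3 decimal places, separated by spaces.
-12.294 -3.294 6.000

after link 1: o_1 = (1.5000, 2.5981, 0.0000)
after link 2: o_2 = (-1.0981, 4.0981, 4.0000)
after link 3: o_3 = (-3.5981, -0.2321, 4.0000)
after link 4: o_4 = (-5.0981, -2.8301, 8.0000)
after link 5: o_5 = (-8.8301, -5.2942, 8.0000)
after link 6: o_6 = (-12.2942, -3.2942, 6.0000)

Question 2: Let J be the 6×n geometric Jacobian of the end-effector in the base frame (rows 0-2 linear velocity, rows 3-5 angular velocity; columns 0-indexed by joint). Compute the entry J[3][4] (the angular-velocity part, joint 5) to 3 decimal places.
-0.866

axis z_4 = (-0.8660,0.5000,-0.0000); lever o_n−o_4 = (-7.1962,-0.4641,-2.0000)
cross product → J_v[:, 4] = (-1.0000,-1.7321,4.0000)
J_ω[:, 4] = z_4
entry J[3][4] = -0.8660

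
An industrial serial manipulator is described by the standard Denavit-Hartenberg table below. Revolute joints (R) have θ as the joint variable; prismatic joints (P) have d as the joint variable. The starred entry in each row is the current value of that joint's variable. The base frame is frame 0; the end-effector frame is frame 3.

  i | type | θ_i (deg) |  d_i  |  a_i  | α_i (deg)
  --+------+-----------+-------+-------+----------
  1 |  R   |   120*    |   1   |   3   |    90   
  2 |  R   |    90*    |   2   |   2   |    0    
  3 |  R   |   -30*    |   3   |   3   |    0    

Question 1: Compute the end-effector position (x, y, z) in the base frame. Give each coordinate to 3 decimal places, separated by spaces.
after link 1: o_1 = (-1.5000, 2.5981, 1.0000)
after link 2: o_2 = (0.2321, 3.5981, 3.0000)
after link 3: o_3 = (2.0801, 6.3971, 5.5981)

2.080 6.397 5.598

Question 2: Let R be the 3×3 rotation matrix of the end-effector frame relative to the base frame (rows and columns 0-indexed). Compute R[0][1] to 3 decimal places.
End-effector y-axis (col 1 of R) = (0.4330,-0.7500,0.5000)
R[0][1] = 0.4330

0.433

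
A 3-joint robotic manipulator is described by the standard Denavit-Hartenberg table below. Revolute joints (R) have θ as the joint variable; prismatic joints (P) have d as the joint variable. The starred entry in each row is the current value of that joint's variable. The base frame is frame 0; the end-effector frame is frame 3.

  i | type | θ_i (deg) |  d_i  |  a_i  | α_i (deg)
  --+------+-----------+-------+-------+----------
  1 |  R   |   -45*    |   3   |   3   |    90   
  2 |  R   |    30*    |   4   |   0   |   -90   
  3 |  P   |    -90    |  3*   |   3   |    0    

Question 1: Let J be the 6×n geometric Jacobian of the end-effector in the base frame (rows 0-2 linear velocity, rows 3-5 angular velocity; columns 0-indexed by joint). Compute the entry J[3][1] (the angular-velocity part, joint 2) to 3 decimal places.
-0.707

axis z_1 = (-0.7071,-0.7071,0.0000); lever o_n−o_1 = (-6.0104,-3.8891,2.5981)
cross product → J_v[:, 1] = (-1.8371,1.8371,-1.5000)
J_ω[:, 1] = z_1
entry J[3][1] = -0.7071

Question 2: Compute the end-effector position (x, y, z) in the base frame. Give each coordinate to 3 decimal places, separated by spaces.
-3.889 -6.010 5.598

after link 1: o_1 = (2.1213, -2.1213, 3.0000)
after link 2: o_2 = (-0.7071, -4.9497, 3.0000)
after link 3: o_3 = (-3.8891, -6.0104, 5.5981)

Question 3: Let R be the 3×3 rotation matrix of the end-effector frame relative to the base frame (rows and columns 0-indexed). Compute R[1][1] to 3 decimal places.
End-effector y-axis (col 1 of R) = (0.6124,-0.6124,0.5000)
R[1][1] = -0.6124

-0.612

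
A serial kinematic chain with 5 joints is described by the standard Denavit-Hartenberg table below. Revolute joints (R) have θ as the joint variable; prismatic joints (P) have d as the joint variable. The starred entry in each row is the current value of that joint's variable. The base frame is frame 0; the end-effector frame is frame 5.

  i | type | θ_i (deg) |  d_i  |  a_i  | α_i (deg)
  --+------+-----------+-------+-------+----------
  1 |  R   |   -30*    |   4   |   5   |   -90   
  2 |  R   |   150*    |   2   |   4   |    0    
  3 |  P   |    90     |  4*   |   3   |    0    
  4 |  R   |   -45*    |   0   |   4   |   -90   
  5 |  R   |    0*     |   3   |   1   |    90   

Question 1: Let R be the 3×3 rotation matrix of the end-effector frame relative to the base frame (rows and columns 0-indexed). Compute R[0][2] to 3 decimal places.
End-effector z-axis (col 2 of R) = (0.5000,0.8660,0.0000)
R[0][2] = 0.5000

0.500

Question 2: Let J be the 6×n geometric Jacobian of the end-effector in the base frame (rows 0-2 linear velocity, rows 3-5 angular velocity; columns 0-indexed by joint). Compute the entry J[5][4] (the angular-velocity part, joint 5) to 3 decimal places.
axis z_4 = (0.2241,-0.1294,0.9659); lever o_n−o_4 = (-0.1641,0.0947,3.1566)
cross product → J_v[:, 4] = (-0.5000,-0.8660,0.0000)
J_ω[:, 4] = z_4
entry J[5][4] = 0.9659

0.966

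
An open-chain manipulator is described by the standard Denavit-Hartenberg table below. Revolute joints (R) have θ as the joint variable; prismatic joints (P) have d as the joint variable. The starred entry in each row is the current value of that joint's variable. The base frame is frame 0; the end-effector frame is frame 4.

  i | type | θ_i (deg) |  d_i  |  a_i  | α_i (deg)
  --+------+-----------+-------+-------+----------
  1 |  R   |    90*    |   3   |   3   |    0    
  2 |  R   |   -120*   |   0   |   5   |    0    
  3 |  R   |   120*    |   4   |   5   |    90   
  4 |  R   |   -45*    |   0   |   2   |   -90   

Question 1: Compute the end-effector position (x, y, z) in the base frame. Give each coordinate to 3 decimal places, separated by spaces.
after link 1: o_1 = (0.0000, 3.0000, 3.0000)
after link 2: o_2 = (4.3301, 0.5000, 3.0000)
after link 3: o_3 = (4.3301, 5.5000, 7.0000)
after link 4: o_4 = (4.3301, 6.9142, 5.5858)

4.330 6.914 5.586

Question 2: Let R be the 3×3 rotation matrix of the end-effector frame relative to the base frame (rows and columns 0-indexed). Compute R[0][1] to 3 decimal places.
End-effector y-axis (col 1 of R) = (-1.0000,0.0000,-0.0000)
R[0][1] = -1.0000

-1.000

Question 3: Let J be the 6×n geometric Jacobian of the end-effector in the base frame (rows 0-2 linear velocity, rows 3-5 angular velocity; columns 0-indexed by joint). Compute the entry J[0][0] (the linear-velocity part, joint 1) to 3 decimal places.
-6.914

axis z_0 = ẑ; lever o_n−o_0 = (4.3301,6.9142,5.5858)
cross product → J_v[:, 0] = (-6.9142,4.3301,0.0000)
J_ω[:, 0] = z_0
entry J[0][0] = -6.9142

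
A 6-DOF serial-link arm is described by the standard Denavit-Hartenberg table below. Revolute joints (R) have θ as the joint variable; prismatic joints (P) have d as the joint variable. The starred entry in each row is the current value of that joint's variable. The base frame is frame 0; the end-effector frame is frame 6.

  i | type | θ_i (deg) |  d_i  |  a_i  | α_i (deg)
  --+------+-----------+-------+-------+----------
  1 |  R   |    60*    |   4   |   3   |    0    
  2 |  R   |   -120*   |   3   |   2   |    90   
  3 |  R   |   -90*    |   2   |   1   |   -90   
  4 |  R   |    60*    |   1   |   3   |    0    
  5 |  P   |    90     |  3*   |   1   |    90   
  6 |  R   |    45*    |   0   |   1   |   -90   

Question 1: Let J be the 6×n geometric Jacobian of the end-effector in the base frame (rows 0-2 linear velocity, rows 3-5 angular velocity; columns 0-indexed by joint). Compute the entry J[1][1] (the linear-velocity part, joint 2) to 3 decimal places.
axis z_1 = (0.0000,0.0000,1.0000); lever o_n−o_1 = (4.6107,-5.0827,1.9784)
cross product → J_v[:, 1] = (5.0827,4.6107,-0.0000)
J_ω[:, 1] = z_1
entry J[1][1] = 4.6107

4.611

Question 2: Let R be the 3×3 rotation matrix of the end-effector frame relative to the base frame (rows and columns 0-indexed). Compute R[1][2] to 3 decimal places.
-0.789

End-effector z-axis (col 2 of R) = (0.0474,-0.7891,-0.6124)
R[1][2] = -0.7891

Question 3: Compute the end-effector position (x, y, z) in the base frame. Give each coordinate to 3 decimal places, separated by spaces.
after link 1: o_1 = (1.5000, 2.5981, 4.0000)
after link 2: o_2 = (2.5000, 0.8660, 7.0000)
after link 3: o_3 = (0.7679, -0.1340, 6.0000)
after link 4: o_4 = (3.5179, 0.2990, 4.5000)
after link 5: o_5 = (5.4510, -2.0490, 5.3660)
after link 6: o_6 = (6.1107, -2.4846, 5.9784)

6.111 -2.485 5.978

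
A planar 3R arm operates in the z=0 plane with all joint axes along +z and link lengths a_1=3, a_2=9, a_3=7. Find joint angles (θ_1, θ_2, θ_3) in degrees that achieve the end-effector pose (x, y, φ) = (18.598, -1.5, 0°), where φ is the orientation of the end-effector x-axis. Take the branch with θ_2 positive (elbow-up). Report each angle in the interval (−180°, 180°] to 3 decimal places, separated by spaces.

wrist centre = target − a_3·(cos φ, sin φ) = (11.5980, -1.5000)
cos θ_2 = (136.7636−3²−9²)/(2·3·9) = 0.8660; θ_2 = 30.0038° (elbow-up)
β = atan2(-1.5000,11.5980) = -7.3693°; ψ = atan2(4.5005,10.7939) = 22.6336°
θ_1 = β − ψ = -30.0029°
θ_3 = φ − θ_1 − θ_2 = -0.0008° (wrapped to (-180°,180°])

-30.003 30.004 -0.001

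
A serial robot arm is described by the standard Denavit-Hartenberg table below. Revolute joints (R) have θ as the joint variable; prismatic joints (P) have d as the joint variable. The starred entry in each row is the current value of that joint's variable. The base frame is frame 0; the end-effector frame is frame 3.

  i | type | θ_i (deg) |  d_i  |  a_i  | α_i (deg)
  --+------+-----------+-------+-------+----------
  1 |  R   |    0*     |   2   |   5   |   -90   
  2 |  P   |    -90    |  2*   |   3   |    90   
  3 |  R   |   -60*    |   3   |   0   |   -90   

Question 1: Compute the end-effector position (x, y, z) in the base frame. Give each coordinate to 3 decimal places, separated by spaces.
after link 1: o_1 = (5.0000, 0.0000, 2.0000)
after link 2: o_2 = (5.0000, 2.0000, 5.0000)
after link 3: o_3 = (2.0000, 2.0000, 5.0000)

2.000 2.000 5.000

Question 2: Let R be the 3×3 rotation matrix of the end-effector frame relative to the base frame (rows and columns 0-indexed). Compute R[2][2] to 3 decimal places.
0.866

End-effector z-axis (col 2 of R) = (0.0000,0.5000,0.8660)
R[2][2] = 0.8660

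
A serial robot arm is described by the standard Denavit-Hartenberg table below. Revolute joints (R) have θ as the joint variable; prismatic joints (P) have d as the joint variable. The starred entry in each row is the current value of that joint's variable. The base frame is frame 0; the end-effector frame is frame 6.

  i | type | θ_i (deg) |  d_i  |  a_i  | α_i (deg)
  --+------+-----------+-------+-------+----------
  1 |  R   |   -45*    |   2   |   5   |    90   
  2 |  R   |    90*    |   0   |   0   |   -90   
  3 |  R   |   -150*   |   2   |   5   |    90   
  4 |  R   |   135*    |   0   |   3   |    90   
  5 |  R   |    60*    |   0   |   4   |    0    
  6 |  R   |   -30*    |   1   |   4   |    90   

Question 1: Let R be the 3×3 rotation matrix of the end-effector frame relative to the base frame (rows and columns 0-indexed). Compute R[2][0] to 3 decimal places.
0.280

End-effector x-axis (col 0 of R) = (0.0897,0.9557,0.2803)
R[2][0] = 0.2803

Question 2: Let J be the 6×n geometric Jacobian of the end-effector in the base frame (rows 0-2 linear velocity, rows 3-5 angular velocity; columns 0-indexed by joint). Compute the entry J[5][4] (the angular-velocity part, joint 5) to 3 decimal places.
-0.612

axis z_4 = (-0.7500,0.2500,-0.6124); lever o_n−o_4 = (1.2300,7.6941,0.0016)
cross product → J_v[:, 4] = (4.7121,-0.7520,-6.0781)
J_ω[:, 4] = z_4
entry J[5][4] = -0.6124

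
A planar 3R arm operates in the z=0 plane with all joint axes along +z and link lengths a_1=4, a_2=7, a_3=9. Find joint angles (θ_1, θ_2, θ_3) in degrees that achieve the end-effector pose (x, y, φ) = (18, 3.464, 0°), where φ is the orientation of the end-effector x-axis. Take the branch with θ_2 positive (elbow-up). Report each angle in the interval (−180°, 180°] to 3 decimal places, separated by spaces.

-17.898 60.001 -42.103

wrist centre = target − a_3·(cos φ, sin φ) = (9.0000, 3.4640)
cos θ_2 = (92.9993−4²−7²)/(2·4·7) = 0.5000; θ_2 = 60.0008° (elbow-up)
β = atan2(3.4640,9.0000) = 21.0512°; ψ = atan2(6.0622,7.4999) = 38.9488°
θ_1 = β − ψ = -17.8977°
θ_3 = φ − θ_1 − θ_2 = -42.1032° (wrapped to (-180°,180°])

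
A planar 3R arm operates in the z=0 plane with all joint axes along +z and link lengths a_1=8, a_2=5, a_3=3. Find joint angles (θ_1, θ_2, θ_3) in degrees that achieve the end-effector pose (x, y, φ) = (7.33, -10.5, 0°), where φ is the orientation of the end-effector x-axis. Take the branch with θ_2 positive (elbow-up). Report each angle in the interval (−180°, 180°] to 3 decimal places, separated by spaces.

-90.001 60.001 30.000

wrist centre = target − a_3·(cos φ, sin φ) = (4.3300, -10.5000)
cos θ_2 = (128.9989−8²−5²)/(2·8·5) = 0.5000; θ_2 = 60.0009° (elbow-up)
β = atan2(-10.5000,4.3300) = -67.5897°; ψ = atan2(4.3302,10.4999) = 22.4112°
θ_1 = β − ψ = -90.0009°
θ_3 = φ − θ_1 − θ_2 = 30.0000° (wrapped to (-180°,180°])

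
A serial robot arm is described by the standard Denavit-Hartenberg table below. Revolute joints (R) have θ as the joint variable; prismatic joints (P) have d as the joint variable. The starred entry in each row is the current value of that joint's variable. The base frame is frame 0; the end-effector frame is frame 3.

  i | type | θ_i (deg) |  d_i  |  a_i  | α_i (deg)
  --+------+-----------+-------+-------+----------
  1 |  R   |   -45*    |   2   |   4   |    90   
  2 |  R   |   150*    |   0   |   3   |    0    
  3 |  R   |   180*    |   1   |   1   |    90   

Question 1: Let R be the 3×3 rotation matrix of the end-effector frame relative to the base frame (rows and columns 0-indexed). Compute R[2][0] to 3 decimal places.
End-effector x-axis (col 0 of R) = (0.6124,-0.6124,-0.5000)
R[2][0] = -0.5000

-0.500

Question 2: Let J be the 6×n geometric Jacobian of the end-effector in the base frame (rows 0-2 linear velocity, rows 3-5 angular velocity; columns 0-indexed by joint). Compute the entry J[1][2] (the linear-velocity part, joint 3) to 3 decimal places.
axis z_2 = (-0.7071,-0.7071,0.0000); lever o_n−o_2 = (-0.0947,-1.3195,-0.5000)
cross product → J_v[:, 2] = (0.3536,-0.3536,0.8660)
J_ω[:, 2] = z_2
entry J[1][2] = -0.3536

-0.354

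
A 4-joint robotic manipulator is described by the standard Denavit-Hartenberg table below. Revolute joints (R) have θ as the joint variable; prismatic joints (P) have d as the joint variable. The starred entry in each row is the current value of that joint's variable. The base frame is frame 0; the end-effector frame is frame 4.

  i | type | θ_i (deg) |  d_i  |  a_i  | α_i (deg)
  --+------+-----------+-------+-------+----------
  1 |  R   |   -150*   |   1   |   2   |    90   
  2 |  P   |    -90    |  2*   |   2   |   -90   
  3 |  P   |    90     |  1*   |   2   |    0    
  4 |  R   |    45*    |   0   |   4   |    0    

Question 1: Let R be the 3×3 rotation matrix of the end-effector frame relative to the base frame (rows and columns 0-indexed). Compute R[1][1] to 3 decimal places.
End-effector y-axis (col 1 of R) = (-0.3536,0.6124,0.7071)
R[1][1] = 0.6124

0.612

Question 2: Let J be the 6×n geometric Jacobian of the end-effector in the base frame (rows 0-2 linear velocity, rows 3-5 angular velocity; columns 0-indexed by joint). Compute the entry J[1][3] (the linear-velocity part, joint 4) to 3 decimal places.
2.449

axis z_3 = (-0.8660,-0.5000,0.0000); lever o_n−o_3 = (1.4142,-2.4495,2.8284)
cross product → J_v[:, 3] = (-1.4142,2.4495,2.8284)
J_ω[:, 3] = z_3
entry J[1][3] = 2.4495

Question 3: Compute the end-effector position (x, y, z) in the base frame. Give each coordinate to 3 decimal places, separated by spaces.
-1.184 -3.949 1.828

after link 1: o_1 = (-1.7321, -1.0000, 1.0000)
after link 2: o_2 = (-2.7321, 0.7321, -1.0000)
after link 3: o_3 = (-2.5981, -1.5000, -1.0000)
after link 4: o_4 = (-1.1839, -3.9495, 1.8284)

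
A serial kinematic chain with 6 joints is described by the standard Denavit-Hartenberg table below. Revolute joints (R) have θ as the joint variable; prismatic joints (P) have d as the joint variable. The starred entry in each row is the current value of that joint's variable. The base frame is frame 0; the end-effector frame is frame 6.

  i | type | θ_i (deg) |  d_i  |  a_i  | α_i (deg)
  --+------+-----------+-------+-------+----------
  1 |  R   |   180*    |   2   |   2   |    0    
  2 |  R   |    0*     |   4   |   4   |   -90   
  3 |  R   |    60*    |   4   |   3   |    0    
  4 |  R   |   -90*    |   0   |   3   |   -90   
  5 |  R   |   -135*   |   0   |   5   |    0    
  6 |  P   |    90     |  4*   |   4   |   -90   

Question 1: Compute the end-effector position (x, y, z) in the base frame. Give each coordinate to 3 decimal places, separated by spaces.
after link 1: o_1 = (-2.0000, 0.0000, 2.0000)
after link 2: o_2 = (-6.0000, 0.0000, 6.0000)
after link 3: o_3 = (-7.5000, -4.0000, 3.4019)
after link 4: o_4 = (-10.0981, -4.0000, 4.9019)
after link 5: o_5 = (-7.0362, -7.5355, 3.1342)
after link 6: o_6 = (-11.4857, -10.3640, 1.0843)

-11.486 -10.364 1.084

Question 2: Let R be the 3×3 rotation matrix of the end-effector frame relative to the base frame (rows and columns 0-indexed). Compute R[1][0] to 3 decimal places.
-0.707

End-effector x-axis (col 0 of R) = (-0.6124,-0.7071,0.3536)
R[1][0] = -0.7071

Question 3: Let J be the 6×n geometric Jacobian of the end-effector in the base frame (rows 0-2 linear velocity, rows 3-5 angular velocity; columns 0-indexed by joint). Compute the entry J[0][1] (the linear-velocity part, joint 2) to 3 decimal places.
10.364

axis z_1 = (0.0000,0.0000,1.0000); lever o_n−o_1 = (-9.4857,-10.3640,-0.9157)
cross product → J_v[:, 1] = (10.3640,-9.4857,0.0000)
J_ω[:, 1] = z_1
entry J[0][1] = 10.3640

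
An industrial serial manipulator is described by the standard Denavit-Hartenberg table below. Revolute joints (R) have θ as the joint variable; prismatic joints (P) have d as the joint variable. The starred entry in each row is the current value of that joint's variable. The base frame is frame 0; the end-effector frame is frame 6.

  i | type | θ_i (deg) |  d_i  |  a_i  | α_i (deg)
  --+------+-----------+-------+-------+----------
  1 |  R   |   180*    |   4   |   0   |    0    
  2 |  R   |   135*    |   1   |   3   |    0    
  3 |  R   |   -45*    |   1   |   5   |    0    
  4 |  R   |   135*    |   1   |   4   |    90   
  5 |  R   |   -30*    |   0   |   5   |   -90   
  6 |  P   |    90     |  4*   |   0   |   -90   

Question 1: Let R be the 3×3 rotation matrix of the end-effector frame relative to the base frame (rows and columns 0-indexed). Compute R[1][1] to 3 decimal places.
-0.354

End-effector y-axis (col 1 of R) = (-0.3536,-0.3536,-0.8660)
R[1][1] = -0.3536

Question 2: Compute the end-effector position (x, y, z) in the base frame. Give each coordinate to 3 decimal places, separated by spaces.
9.426 0.183 7.964

after link 1: o_1 = (0.0000, 0.0000, 4.0000)
after link 2: o_2 = (2.1213, -2.1213, 5.0000)
after link 3: o_3 = (2.1213, -7.1213, 6.0000)
after link 4: o_4 = (4.9497, -4.2929, 7.0000)
after link 5: o_5 = (8.0116, -1.2310, 4.5000)
after link 6: o_6 = (9.4258, 0.1832, 7.9641)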